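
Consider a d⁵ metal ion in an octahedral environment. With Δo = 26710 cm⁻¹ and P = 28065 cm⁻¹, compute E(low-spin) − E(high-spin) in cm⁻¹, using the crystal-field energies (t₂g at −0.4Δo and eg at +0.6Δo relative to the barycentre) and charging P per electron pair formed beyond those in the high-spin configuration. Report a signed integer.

In the high-spin limit (t₂g³ eg²) the orbital term is 0.0Δo = 0 cm⁻¹, with no excess pairing.
Low-spin: t₂g⁵ eg⁰, orbital CFSE = -2.0Δo = -53420 cm⁻¹; plus 2 excess pairs × P = +56130 cm⁻¹; total 2710 cm⁻¹.
E(LS) − E(HS) = 2710 − (0) = 2710 cm⁻¹.

2710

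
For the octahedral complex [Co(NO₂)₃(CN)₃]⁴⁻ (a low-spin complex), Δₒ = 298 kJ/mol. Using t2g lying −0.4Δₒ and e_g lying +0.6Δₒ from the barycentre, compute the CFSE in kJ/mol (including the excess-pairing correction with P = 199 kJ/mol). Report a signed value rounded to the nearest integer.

Ligand charges: 3×(-1) from NO₂⁻ and 3×(-1) from CN⁻ sum to -6; with overall charge -4, Co is +2.
Co²⁺: group 9, so d-count = 9 − 2 = 7.
The d⁷ electrons fill as t2g^6 e_g^1.
Orbital CFSE = 6(-0.4) + 1(0.6) = -1.8Δₒ = -1.8 × 298 = -536 kJ/mol.
Relative to high-spin t2g^5 e_g^2 (2 paired), the low-spin configuration has 1 additional pair, contributing +1 × 199 = +199 kJ/mol.
Combining: -536 + 199 = -337 kJ/mol.

-337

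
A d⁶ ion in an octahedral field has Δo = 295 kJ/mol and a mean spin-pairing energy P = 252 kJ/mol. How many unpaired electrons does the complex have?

0

With Δo > P the complex is low-spin.
That gives t₂g⁶ eg⁰.
Unpaired electrons: 0.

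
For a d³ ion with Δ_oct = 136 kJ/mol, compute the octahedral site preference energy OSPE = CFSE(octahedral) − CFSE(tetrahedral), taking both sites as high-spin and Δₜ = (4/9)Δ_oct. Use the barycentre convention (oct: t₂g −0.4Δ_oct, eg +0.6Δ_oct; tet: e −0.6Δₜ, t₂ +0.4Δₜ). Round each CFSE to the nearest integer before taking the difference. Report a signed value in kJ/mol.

-115

Octahedral (high-spin): t₂g³ eg⁰, CFSE = 3(−0.4) + 0(+0.6) = -1.2Δ_oct = -1.2 × 136 = -163 kJ/mol.
Tetrahedral: e² t₂¹, CFSE = 2(−0.6) + 1(+0.4) = -0.8Δₜ = -0.8 × (4/9) × 136 = -48 kJ/mol.
Subtracting, OSPE = -163 − (-48) = -115 kJ/mol.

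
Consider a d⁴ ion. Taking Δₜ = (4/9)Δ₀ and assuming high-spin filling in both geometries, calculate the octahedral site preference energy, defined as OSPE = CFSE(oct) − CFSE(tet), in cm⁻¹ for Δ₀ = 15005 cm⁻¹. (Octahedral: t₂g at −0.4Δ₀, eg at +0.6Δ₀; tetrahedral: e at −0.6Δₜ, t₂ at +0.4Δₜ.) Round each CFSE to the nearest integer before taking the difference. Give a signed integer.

Octahedral high-spin t₂g³ eg¹: CFSE = -0.6 × 15005 = -9003 cm⁻¹.
In a tetrahedral site the filling is e² t₂²: CFSE(tet) = -0.4Δₜ = -0.4 × (4/9)(15005) = -2668 cm⁻¹.
OSPE = CFSE(oct) − CFSE(tet) = -9003 − (-2668) = -6335 cm⁻¹.

-6335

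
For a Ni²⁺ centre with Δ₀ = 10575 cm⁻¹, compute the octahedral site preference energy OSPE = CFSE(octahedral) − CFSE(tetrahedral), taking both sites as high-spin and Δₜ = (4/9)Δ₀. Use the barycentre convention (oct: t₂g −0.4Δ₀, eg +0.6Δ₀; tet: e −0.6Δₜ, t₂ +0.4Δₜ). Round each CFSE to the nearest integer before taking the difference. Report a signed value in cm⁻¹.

Ni sits in group 10; removing 2 electrons leaves Ni²⁺ with 10 − 2 = 8 d electrons.
In an octahedral site d⁸ (HS) is t₂g⁶ eg², giving CFSE(oct) = -1.2Δ₀ = -12690 cm⁻¹.
Tetrahedral: e⁴ t₂⁴, CFSE = 4(−0.6) + 4(+0.4) = -0.8Δₜ = -0.8 × (4/9) × 10575 = -3760 cm⁻¹.
Subtracting, OSPE = -12690 − (-3760) = -8930 cm⁻¹.

-8930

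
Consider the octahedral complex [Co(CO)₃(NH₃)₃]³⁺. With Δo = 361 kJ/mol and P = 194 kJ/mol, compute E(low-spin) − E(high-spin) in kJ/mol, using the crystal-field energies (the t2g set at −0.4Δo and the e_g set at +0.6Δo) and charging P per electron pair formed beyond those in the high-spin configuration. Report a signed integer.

Ligand charges: 3×(+0) from CO and 3×(+0) from NH₃ sum to +0; with overall charge +3, Co is +3.
Co³⁺: group 9, so d-count = 9 − 3 = 6.
High-spin: t2g^4 e_g^2, CFSE = -0.4Δo = -144 kJ/mol.
Low-spin t2g^6 e_g^0 gives -2.4Δo = -866 kJ/mol, but forming 2 extra pairs costs 2P = 388 kJ/mol, so E(LS) = -866 + 388 = -478 kJ/mol.
Thus E(LS) − E(HS) = -334 kJ/mol.

-334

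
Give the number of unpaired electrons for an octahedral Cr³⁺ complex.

Cr³⁺: group 6, so d-count = 6 − 3 = 3.
Configuration: t₂g³ eg⁰, giving 3 unpaired electrons.

3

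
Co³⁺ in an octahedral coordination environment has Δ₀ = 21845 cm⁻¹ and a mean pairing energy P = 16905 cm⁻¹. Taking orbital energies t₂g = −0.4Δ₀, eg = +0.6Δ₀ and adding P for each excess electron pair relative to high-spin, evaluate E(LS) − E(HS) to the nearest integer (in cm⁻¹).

-9880

Group 9 minus oxidation state +3 gives a d⁶ configuration for Co³⁺.
High-spin d⁶ fills as t₂g⁴ eg² with CFSE 4(−0.4) + 2(+0.6) = -0.4Δ₀ = -8738 cm⁻¹.
For low-spin the configuration is t₂g⁶ eg⁰: orbital energy -2.4 × 21845 = -52428 cm⁻¹, and 2 additional pairs relative to high-spin add 33810 cm⁻¹, giving -18618 cm⁻¹.
E(LS) − E(HS) = -18618 − (-8738) = -9880 cm⁻¹.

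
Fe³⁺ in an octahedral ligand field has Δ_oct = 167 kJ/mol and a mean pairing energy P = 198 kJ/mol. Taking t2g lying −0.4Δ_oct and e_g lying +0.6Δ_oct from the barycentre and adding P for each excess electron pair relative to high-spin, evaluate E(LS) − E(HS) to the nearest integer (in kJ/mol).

Fe sits in group 8; removing 3 electrons leaves Fe³⁺ with 8 − 3 = 5 d electrons.
High-spin d⁵ fills as t2g^3 e_g^2 with CFSE 3(−0.4) + 2(+0.6) = 0.0Δ_oct = 0 kJ/mol.
Low-spin: t2g^5 e_g^0, orbital CFSE = -2.0Δ_oct = -334 kJ/mol; plus 2 excess pairs × P = +396 kJ/mol; total 62 kJ/mol.
Thus E(LS) − E(HS) = 62 kJ/mol.

62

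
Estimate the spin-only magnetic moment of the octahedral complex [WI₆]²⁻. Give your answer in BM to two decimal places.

2.83 BM

Each I⁻ contributes -1; 6 × (-1) = -6. With overall charge -2, W is in the +4 oxidation state.
W⁴⁺: group 6, so d-count = 6 − 4 = 2.
For octahedral d² the high- and low-spin configurations coincide.
Configuration: t₂g² eg⁰ → 2 unpaired electrons.
μ(spin-only) = √[2(2+2)] = √8 ≈ 2.83 BM.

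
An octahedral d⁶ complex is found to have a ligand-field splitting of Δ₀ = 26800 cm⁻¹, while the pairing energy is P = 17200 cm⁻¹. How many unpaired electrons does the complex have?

Here Δ₀ > P (26800 > 17200), so the low-spin state is favoured.
That gives t2g^6 e_g^0.
Unpaired electrons: 0.

0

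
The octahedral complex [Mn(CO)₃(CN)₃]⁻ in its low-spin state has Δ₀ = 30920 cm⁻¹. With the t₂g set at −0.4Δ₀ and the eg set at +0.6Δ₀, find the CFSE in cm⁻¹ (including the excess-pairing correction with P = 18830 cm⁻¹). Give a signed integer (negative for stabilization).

-24180

Ligand charges: 3×(+0) from CO and 3×(-1) from CN⁻ sum to -3; with overall charge -1, Mn is +2.
Group 7 minus oxidation state +2 gives a d⁵ configuration for Mn²⁺.
The d⁵ electrons fill as t₂g⁵ eg⁰.
The orbital stabilization is -2.0Δ₀ = -2.0 × 30920 = -61840 cm⁻¹.
High-spin d⁵ would be t₂g³ eg² with 0 pairs; low-spin has 2, so 2 excess pairs cost +2P = +37660 cm⁻¹.
Net CFSE = -61840 + 37660 = -24180 cm⁻¹.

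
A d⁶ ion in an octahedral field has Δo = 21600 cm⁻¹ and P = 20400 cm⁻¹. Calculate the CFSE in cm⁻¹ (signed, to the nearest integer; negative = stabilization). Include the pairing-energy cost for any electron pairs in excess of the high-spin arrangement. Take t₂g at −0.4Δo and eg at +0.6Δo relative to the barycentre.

-11040

Here Δo > P (21600 > 20400), so the low-spin state is favoured.
Filling d⁶ accordingly: t₂g⁶ eg⁰.
Orbital CFSE = -2.4Δo = -2.4 × 21600 = -51840 cm⁻¹.
Excess pairs vs high-spin: 3 − 1 = 2; pairing cost = +40800 cm⁻¹.
Net CFSE = -51840 + 40800 = -11040 cm⁻¹.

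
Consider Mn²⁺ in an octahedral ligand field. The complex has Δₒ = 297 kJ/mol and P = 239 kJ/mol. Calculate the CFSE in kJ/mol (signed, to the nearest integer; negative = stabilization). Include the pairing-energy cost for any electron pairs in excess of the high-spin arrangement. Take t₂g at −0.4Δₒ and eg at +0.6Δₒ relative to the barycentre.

-116

Mn is in group 7, so Mn²⁺ is d⁵ (7 − 2 = 5).
With Δₒ > P the complex is low-spin.
Filling d⁵ accordingly: t₂g⁵ eg⁰.
Orbital CFSE = -2.0Δₒ = -2.0 × 297 = -594 kJ/mol.
Excess pairs vs high-spin: 2 − 0 = 2; pairing cost = +478 kJ/mol.
Net CFSE = -594 + 478 = -116 kJ/mol.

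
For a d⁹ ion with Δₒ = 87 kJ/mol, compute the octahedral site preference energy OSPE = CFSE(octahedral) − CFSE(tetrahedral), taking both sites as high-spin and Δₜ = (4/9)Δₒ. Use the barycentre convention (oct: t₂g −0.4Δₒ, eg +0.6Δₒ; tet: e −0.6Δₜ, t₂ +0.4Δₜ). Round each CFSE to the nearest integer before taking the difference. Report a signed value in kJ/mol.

-37

Octahedral high-spin t2g^6 e_g^3: CFSE = -0.6 × 87 = -52 kJ/mol.
Tetrahedral: e^4 t2^5, CFSE = 4(−0.6) + 5(+0.4) = -0.4Δₜ = -0.4 × (4/9) × 87 = -15 kJ/mol.
OSPE = CFSE(oct) − CFSE(tet) = -52 − (-15) = -37 kJ/mol.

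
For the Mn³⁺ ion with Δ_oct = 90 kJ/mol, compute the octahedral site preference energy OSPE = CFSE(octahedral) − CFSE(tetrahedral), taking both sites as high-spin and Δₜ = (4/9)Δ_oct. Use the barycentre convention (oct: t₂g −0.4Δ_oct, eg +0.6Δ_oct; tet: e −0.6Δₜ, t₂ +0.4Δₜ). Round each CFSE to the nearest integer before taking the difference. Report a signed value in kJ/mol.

-38

Mn is in group 7, so Mn³⁺ is d⁴ (7 − 3 = 4).
In an octahedral site d⁴ (HS) is t₂g³ eg¹, giving CFSE(oct) = -0.6Δ_oct = -54 kJ/mol.
In a tetrahedral site the filling is e² t₂²: CFSE(tet) = -0.4Δₜ = -0.4 × (4/9)(90) = -16 kJ/mol.
OSPE = CFSE(oct) − CFSE(tet) = -54 − (-16) = -38 kJ/mol.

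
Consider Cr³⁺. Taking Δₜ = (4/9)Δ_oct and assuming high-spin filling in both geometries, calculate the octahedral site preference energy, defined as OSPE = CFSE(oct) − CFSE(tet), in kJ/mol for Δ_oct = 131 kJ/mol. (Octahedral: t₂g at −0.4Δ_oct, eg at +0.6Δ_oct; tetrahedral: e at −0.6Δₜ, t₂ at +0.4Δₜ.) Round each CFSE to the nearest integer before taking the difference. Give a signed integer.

Cr sits in group 6; removing 3 electrons leaves Cr³⁺ with 6 − 3 = 3 d electrons.
Octahedral high-spin t₂g³ eg⁰: CFSE = -1.2 × 131 = -157 kJ/mol.
In a tetrahedral site the filling is e² t₂¹: CFSE(tet) = -0.8Δₜ = -0.8 × (4/9)(131) = -47 kJ/mol.
OSPE = -157 − (-47) = -110 kJ/mol.

-110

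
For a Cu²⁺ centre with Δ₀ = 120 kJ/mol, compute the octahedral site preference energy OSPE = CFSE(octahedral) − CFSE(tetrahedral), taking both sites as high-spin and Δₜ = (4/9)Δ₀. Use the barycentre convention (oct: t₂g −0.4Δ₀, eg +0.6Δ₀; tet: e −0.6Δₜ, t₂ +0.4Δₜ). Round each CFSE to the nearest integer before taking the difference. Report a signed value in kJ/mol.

Cu²⁺: group 11, so d-count = 11 − 2 = 9.
Octahedral (high-spin): t2g^6 e_g^3, CFSE = 6(−0.4) + 3(+0.6) = -0.6Δ₀ = -0.6 × 120 = -72 kJ/mol.
In a tetrahedral site the filling is e^4 t2^5: CFSE(tet) = -0.4Δₜ = -0.4 × (4/9)(120) = -21 kJ/mol.
Subtracting, OSPE = -72 − (-21) = -51 kJ/mol.

-51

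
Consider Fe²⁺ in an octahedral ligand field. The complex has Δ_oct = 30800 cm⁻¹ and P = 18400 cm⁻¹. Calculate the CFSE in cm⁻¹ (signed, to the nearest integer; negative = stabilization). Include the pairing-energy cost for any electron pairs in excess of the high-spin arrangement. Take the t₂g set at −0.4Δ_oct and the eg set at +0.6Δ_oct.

Fe is in group 8, so Fe²⁺ is d⁶ (8 − 2 = 6).
Δ_oct > P, so pairing is preferred: the ground state is low-spin.
Filling d⁶ accordingly: t₂g⁶ eg⁰.
Orbital CFSE = -2.4Δ_oct = -2.4 × 30800 = -73920 cm⁻¹.
Excess pairs vs high-spin: 3 − 1 = 2; pairing cost = +36800 cm⁻¹.
Net CFSE = -73920 + 36800 = -37120 cm⁻¹.

-37120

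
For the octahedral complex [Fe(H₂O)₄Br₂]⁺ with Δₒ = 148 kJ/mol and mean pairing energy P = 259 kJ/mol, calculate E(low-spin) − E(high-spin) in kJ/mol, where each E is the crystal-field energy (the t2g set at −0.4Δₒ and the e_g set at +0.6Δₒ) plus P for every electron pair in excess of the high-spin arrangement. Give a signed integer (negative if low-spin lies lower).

Ligand charges: 4×(+0) from H₂O and 2×(-1) from Br⁻ sum to -2; with overall charge +1, Fe is +3.
Fe³⁺: group 8, so d-count = 8 − 3 = 5.
In the high-spin limit (t2g^3 e_g^2) the orbital term is 0.0Δₒ = 0 kJ/mol, with no excess pairing.
Low-spin: t2g^5 e_g^0, orbital CFSE = -2.0Δₒ = -296 kJ/mol; plus 2 excess pairs × P = +518 kJ/mol; total 222 kJ/mol.
E(LS) − E(HS) = 222 − (0) = 222 kJ/mol.

222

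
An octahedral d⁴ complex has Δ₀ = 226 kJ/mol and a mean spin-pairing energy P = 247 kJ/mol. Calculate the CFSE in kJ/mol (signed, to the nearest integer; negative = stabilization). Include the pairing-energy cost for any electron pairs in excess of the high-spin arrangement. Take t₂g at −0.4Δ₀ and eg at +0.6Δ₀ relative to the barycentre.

-136

Δ₀ < P, so pairing is avoided: the ground state is high-spin.
Filling d⁴ accordingly: t₂g³ eg¹.
Orbital CFSE = -0.6Δ₀ = -0.6 × 226 = -136 kJ/mol.
High-spin has no excess pairs, so no pairing correction applies.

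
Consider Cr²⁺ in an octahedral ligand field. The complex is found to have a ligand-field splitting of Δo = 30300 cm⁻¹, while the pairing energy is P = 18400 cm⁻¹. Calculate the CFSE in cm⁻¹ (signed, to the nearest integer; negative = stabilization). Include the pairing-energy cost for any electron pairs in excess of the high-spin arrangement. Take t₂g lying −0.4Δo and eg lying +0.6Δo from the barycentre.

-30080

Cr sits in group 6; removing 2 electrons leaves Cr²⁺ with 6 − 2 = 4 d electrons.
Since Δo = 30300 cm⁻¹ > P = 18400 cm⁻¹, the complex adopts the low-spin configuration.
Filling d⁴ accordingly: t₂g⁴ eg⁰.
Orbital CFSE = -1.6Δo = -1.6 × 30300 = -48480 cm⁻¹.
Excess pairs vs high-spin: 1 − 0 = 1; pairing cost = +18400 cm⁻¹.
Net CFSE = -48480 + 18400 = -30080 cm⁻¹.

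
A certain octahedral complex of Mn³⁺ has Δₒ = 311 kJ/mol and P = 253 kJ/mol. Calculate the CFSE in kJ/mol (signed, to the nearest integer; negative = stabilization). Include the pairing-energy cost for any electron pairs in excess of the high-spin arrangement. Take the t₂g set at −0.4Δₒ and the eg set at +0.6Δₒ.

-245

Mn sits in group 7; removing 3 electrons leaves Mn³⁺ with 7 − 3 = 4 d electrons.
Since Δₒ = 311 kJ/mol > P = 253 kJ/mol, the complex adopts the low-spin configuration.
Filling d⁴ accordingly: t₂g⁴ eg⁰.
Orbital CFSE = -1.6Δₒ = -1.6 × 311 = -498 kJ/mol.
Excess pairs vs high-spin: 1 − 0 = 1; pairing cost = +253 kJ/mol.
Net CFSE = -498 + 253 = -245 kJ/mol.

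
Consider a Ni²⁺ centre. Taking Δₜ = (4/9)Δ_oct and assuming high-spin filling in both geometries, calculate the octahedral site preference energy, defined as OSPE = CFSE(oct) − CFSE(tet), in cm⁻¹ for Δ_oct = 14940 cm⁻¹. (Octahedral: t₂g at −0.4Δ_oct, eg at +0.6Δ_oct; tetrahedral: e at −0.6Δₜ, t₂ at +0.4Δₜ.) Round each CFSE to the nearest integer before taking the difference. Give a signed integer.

Group 10 minus oxidation state +2 gives a d⁸ configuration for Ni²⁺.
Octahedral (high-spin): t2g^6 e_g^2, CFSE = 6(−0.4) + 2(+0.6) = -1.2Δ_oct = -1.2 × 14940 = -17928 cm⁻¹.
In a tetrahedral site the filling is e^4 t2^4: CFSE(tet) = -0.8Δₜ = -0.8 × (4/9)(14940) = -5312 cm⁻¹.
Subtracting, OSPE = -17928 − (-5312) = -12616 cm⁻¹.

-12616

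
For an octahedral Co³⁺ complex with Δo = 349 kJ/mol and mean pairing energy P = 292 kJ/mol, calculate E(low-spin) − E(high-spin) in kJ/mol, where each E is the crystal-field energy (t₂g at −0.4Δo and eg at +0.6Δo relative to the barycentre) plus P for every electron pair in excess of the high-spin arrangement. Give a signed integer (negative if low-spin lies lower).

-114

Co is in group 9, so Co³⁺ is d⁶ (9 − 3 = 6).
High-spin: t₂g⁴ eg², CFSE = -0.4Δo = -140 kJ/mol.
Low-spin t₂g⁶ eg⁰ gives -2.4Δo = -838 kJ/mol, but forming 2 extra pairs costs 2P = 584 kJ/mol, so E(LS) = -838 + 584 = -254 kJ/mol.
The difference is -254 − (-140) = -114 kJ/mol, so low-spin lies lower.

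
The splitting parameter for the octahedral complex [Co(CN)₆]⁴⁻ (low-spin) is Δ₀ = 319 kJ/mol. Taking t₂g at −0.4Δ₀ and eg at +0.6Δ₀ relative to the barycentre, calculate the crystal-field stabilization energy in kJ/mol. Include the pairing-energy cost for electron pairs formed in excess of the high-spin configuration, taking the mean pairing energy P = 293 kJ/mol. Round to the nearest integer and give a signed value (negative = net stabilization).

Each CN⁻ contributes -1; 6 × (-1) = -6. With overall charge -4, Co is in the +2 oxidation state.
Co is in group 9, so Co²⁺ is d⁷ (9 − 2 = 7).
Configuration: t₂g⁶ eg¹.
Orbital CFSE = 6(-0.4) + 1(0.6) = -1.8Δ₀ = -1.8 × 319 = -574 kJ/mol.
High-spin d⁷ would be t₂g⁵ eg² with 2 pairs; low-spin has 3, so 1 excess pair costs +1P = +293 kJ/mol.
Combining: -574 + 293 = -281 kJ/mol.

-281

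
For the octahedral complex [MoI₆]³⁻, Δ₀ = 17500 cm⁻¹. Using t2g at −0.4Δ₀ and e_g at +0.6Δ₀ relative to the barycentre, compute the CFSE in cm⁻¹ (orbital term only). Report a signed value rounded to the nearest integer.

-21000

Each I⁻ contributes -1; 6 × (-1) = -6. With overall charge -3, Mo is in the +3 oxidation state.
Mo³⁺: group 6, so d-count = 6 − 3 = 3.
Configuration: t2g^3 e_g^0.
The orbital stabilization is -1.2Δ₀ = -1.2 × 17500 = -21000 cm⁻¹.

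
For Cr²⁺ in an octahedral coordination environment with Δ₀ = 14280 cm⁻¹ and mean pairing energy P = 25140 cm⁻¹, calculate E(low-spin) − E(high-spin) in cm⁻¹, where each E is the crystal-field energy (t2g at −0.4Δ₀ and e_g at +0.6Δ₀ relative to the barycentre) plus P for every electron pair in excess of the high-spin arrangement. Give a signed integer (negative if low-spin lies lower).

Group 6 minus oxidation state +2 gives a d⁴ configuration for Cr²⁺.
High-spin d⁴ fills as t2g^3 e_g^1 with CFSE 3(−0.4) + 1(+0.6) = -0.6Δ₀ = -8568 cm⁻¹.
For low-spin the configuration is t2g^4 e_g^0: orbital energy -1.6 × 14280 = -22848 cm⁻¹, and 1 additional pair relative to high-spin adds 25140 cm⁻¹, giving 2292 cm⁻¹.
Thus E(LS) − E(HS) = 10860 cm⁻¹.

10860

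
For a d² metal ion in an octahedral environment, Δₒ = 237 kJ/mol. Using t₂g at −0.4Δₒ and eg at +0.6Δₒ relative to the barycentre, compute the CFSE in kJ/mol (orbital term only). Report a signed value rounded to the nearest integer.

-190

The d² electrons fill as t₂g² eg⁰.
Orbital CFSE = 2(-0.4) + 0(0.6) = -0.8Δₒ = -0.8 × 237 = -190 kJ/mol.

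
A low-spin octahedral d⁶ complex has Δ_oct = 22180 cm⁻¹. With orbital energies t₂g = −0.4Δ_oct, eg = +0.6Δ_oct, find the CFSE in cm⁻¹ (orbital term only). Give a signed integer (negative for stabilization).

-53232

Configuration: t₂g⁶ eg⁰.
CFSE(orbital) = 6×(-0.4Δ_oct) + 0×(0.6Δ_oct) = -2.4Δ_oct; with Δ_oct = 22180 cm⁻¹ that is -53232 cm⁻¹.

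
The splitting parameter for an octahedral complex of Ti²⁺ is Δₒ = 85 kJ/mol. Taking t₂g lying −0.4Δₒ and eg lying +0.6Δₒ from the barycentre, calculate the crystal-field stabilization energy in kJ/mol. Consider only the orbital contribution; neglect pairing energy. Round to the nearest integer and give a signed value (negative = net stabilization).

-68

Ti is in group 4, so Ti²⁺ is d² (4 − 2 = 2).
Configuration: t₂g² eg⁰.
Orbital CFSE = 2(-0.4) + 0(0.6) = -0.8Δₒ = -0.8 × 85 = -68 kJ/mol.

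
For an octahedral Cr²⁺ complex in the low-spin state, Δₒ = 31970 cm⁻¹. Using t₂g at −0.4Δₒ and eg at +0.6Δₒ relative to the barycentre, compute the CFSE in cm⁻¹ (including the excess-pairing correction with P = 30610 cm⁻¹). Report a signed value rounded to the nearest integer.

-20542

Group 6 minus oxidation state +2 gives a d⁴ configuration for Cr²⁺.
Electron filling gives t₂g⁴ eg⁰.
Orbital CFSE = 4(-0.4) + 0(0.6) = -1.6Δₒ = -1.6 × 31970 = -51152 cm⁻¹.
Relative to high-spin t₂g³ eg¹ (0 paired), the low-spin configuration has 1 additional pair, contributing +1 × 30610 = +30610 cm⁻¹.
Overall CFSE = -51152 + 30610 = -20542 cm⁻¹.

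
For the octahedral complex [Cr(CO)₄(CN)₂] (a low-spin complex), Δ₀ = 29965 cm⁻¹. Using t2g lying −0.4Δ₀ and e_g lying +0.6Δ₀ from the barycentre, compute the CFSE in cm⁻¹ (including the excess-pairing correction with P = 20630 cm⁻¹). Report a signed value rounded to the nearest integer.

Ligand charges: 4×(+0) from CO and 2×(-1) from CN⁻ sum to -2; with overall charge +0, Cr is +2.
Cr²⁺: group 6, so d-count = 6 − 2 = 4.
Configuration: t2g^4 e_g^0.
The orbital stabilization is -1.6Δ₀ = -1.6 × 29965 = -47944 cm⁻¹.
Relative to high-spin t2g^3 e_g^1 (0 paired), the low-spin configuration has 1 additional pair, contributing +1 × 20630 = +20630 cm⁻¹.
Net CFSE = -47944 + 20630 = -27314 cm⁻¹.

-27314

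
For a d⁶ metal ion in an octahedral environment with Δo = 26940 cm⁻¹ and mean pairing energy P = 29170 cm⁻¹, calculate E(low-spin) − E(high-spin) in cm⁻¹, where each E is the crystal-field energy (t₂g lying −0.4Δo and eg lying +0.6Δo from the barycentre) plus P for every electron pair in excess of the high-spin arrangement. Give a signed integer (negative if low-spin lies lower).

In the high-spin limit (t₂g⁴ eg²) the orbital term is -0.4Δo = -10776 cm⁻¹, with no excess pairing.
For low-spin the configuration is t₂g⁶ eg⁰: orbital energy -2.4 × 26940 = -64656 cm⁻¹, and 2 additional pairs relative to high-spin add 58340 cm⁻¹, giving -6316 cm⁻¹.
E(LS) − E(HS) = -6316 − (-10776) = 4460 cm⁻¹.

4460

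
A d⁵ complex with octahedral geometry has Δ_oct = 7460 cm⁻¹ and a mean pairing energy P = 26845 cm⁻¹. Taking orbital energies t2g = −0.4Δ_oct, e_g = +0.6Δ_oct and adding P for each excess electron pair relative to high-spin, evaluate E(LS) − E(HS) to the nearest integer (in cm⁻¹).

In the high-spin limit (t2g^3 e_g^2) the orbital term is 0.0Δ_oct = 0 cm⁻¹, with no excess pairing.
For low-spin the configuration is t2g^5 e_g^0: orbital energy -2.0 × 7460 = -14920 cm⁻¹, and 2 additional pairs relative to high-spin add 53690 cm⁻¹, giving 38770 cm⁻¹.
The difference is 38770 − (0) = 38770 cm⁻¹, so high-spin lies lower.

38770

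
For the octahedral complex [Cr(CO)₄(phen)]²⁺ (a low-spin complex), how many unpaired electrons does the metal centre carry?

2

Ligand charges: 4×(+0) from CO and 1×(+0) from phen sum to +0; with overall charge +2, Cr is +2.
Cr²⁺: group 6, so d-count = 6 − 2 = 4.
Configuration: t2g^4 e_g^0, giving 2 unpaired electrons.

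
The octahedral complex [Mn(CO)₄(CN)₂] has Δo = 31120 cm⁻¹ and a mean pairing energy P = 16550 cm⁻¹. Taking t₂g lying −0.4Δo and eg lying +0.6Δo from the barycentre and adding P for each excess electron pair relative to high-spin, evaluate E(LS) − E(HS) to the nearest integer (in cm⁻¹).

Ligand charges: 4×(+0) from CO and 2×(-1) from CN⁻ sum to -2; with overall charge +0, Mn is +2.
Mn is in group 7, so Mn²⁺ is d⁵ (7 − 2 = 5).
High-spin: t₂g³ eg², CFSE = 0.0Δo = 0 cm⁻¹.
Low-spin t₂g⁵ eg⁰ gives -2.0Δo = -62240 cm⁻¹, but forming 2 extra pairs costs 2P = 33100 cm⁻¹, so E(LS) = -62240 + 33100 = -29140 cm⁻¹.
E(LS) − E(HS) = -29140 − (0) = -29140 cm⁻¹.

-29140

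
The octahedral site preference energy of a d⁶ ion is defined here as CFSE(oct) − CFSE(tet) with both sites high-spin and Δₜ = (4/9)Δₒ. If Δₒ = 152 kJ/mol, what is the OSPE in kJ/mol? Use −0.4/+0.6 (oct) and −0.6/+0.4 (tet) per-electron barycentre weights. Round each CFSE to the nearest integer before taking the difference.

-20

Octahedral high-spin t2g^4 e_g^2: CFSE = -0.4 × 152 = -61 kJ/mol.
In a tetrahedral site the filling is e^3 t2^3: CFSE(tet) = -0.6Δₜ = -0.6 × (4/9)(152) = -41 kJ/mol.
Subtracting, OSPE = -61 − (-41) = -20 kJ/mol.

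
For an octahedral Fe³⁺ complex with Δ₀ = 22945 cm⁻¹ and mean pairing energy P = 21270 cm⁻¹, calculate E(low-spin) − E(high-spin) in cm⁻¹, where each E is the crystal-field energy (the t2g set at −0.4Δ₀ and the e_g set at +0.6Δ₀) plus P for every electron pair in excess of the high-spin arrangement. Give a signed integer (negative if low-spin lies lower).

Group 8 minus oxidation state +3 gives a d⁵ configuration for Fe³⁺.
High-spin d⁵ fills as t2g^3 e_g^2 with CFSE 3(−0.4) + 2(+0.6) = 0.0Δ₀ = 0 cm⁻¹.
Low-spin: t2g^5 e_g^0, orbital CFSE = -2.0Δ₀ = -45890 cm⁻¹; plus 2 excess pairs × P = +42540 cm⁻¹; total -3350 cm⁻¹.
E(LS) − E(HS) = -3350 − (0) = -3350 cm⁻¹.

-3350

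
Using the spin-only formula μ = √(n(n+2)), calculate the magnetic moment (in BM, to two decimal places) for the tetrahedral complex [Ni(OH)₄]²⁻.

Each OH⁻ contributes -1; 4 × (-1) = -4. With overall charge -2, Ni is in the +2 oxidation state.
Ni sits in group 10; removing 2 electrons leaves Ni²⁺ with 10 − 2 = 8 d electrons.
With tetrahedral geometry the complex is necessarily high-spin.
Configuration: e⁴ t₂⁴ → 2 unpaired electrons.
μ(spin-only) = √[2(2+2)] = √8 ≈ 2.83 BM.

2.83 BM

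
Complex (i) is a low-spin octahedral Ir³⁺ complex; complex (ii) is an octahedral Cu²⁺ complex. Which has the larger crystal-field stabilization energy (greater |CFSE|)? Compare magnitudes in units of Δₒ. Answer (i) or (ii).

(i): Ir³⁺: group 9, so d-count = 9 − 3 = 6; t2g^6 e_g^0, CFSE = -2.4Δₒ.
(ii): Group 11 minus oxidation state +2 gives a d⁹ configuration for Cu²⁺; t₂g⁶ eg³, CFSE = -0.6Δₒ.
So (i) has the larger |CFSE|.

(i)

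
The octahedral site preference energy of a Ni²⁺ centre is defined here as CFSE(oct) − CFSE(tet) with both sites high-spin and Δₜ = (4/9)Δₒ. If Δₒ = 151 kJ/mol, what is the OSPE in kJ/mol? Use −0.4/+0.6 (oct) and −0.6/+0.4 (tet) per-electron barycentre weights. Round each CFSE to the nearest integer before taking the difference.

Ni sits in group 10; removing 2 electrons leaves Ni²⁺ with 10 − 2 = 8 d electrons.
In an octahedral site d⁸ (HS) is t2g^6 e_g^2, giving CFSE(oct) = -1.2Δₒ = -181 kJ/mol.
Tetrahedral: e^4 t2^4, CFSE = 4(−0.6) + 4(+0.4) = -0.8Δₜ = -0.8 × (4/9) × 151 = -54 kJ/mol.
OSPE = -181 − (-54) = -127 kJ/mol.

-127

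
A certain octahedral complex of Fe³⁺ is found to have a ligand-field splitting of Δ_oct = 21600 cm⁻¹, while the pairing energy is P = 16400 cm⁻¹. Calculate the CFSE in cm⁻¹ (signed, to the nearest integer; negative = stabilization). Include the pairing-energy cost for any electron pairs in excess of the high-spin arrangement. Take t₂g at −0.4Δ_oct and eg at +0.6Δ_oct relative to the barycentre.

-10400

Fe³⁺: group 8, so d-count = 8 − 3 = 5.
Here Δ_oct > P (21600 > 16400), so the low-spin state is favoured.
Filling d⁵ accordingly: t₂g⁵ eg⁰.
Orbital CFSE = -2.0Δ_oct = -2.0 × 21600 = -43200 cm⁻¹.
Excess pairs vs high-spin: 2 − 0 = 2; pairing cost = +32800 cm⁻¹.
Net CFSE = -43200 + 32800 = -10400 cm⁻¹.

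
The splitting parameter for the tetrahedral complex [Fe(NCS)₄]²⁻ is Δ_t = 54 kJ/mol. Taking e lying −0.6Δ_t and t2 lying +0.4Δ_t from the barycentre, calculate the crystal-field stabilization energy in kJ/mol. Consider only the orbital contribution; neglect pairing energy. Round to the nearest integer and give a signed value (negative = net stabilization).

-32

Each NCS⁻ contributes -1; 4 × (-1) = -4. With overall charge -2, Fe is in the +2 oxidation state.
Group 8 minus oxidation state +2 gives a d⁶ configuration for Fe²⁺.
Tetrahedral fields are weak (Δₜ ≈ 4/9 Δₒ), so electrons fill high-spin.
The d⁶ electrons fill as e^3 t2^3.
CFSE(orbital) = 3×(-0.6Δ_t) + 3×(0.4Δ_t) = -0.6Δ_t; with Δ_t = 54 kJ/mol that is -32 kJ/mol.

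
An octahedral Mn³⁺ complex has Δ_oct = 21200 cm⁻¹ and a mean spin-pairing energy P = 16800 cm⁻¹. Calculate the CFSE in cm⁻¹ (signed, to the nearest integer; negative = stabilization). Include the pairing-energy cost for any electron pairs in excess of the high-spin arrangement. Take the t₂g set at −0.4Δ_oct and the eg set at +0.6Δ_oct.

-17120

Group 7 minus oxidation state +3 gives a d⁴ configuration for Mn³⁺.
With Δ_oct > P the complex is low-spin.
Filling d⁴ accordingly: t₂g⁴ eg⁰.
Orbital CFSE = -1.6Δ_oct = -1.6 × 21200 = -33920 cm⁻¹.
Excess pairs vs high-spin: 1 − 0 = 1; pairing cost = +16800 cm⁻¹.
Net CFSE = -33920 + 16800 = -17120 cm⁻¹.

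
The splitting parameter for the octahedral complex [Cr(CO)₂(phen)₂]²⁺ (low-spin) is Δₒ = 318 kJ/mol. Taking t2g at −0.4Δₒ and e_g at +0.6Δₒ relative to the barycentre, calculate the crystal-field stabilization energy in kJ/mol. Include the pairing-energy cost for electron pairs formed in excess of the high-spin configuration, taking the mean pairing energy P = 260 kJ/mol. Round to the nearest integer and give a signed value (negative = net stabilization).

Ligand charges: 2×(+0) from CO and 2×(+0) from phen sum to +0; with overall charge +2, Cr is +2.
Cr is in group 6, so Cr²⁺ is d⁴ (6 − 2 = 4).
Electron filling gives t2g^4 e_g^0.
Orbital CFSE = 4(-0.4) + 0(0.6) = -1.6Δₒ = -1.6 × 318 = -509 kJ/mol.
Pairing penalty: 1 pair vs 0 in the high-spin reference → 1 extra × P = 260 kJ/mol.
Net CFSE = -509 + 260 = -249 kJ/mol.

-249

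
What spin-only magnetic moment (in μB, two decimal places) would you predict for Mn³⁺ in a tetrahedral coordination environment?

4.90 μB

Mn is in group 7, so Mn³⁺ is d⁴ (7 − 3 = 4).
With tetrahedral geometry the complex is necessarily high-spin.
Configuration: e² t₂² → 4 unpaired electrons.
μ(spin-only) = √[4(4+2)] = √24 ≈ 4.90 μB.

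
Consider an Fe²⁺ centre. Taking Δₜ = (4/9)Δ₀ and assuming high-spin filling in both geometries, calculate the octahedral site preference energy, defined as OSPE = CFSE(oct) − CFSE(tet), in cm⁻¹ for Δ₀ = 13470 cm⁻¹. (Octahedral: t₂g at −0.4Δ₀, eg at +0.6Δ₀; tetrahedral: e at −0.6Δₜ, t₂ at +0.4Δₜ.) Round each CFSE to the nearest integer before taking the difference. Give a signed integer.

Fe sits in group 8; removing 2 electrons leaves Fe²⁺ with 8 − 2 = 6 d electrons.
In an octahedral site d⁶ (HS) is t₂g⁴ eg², giving CFSE(oct) = -0.4Δ₀ = -5388 cm⁻¹.
Tetrahedral e³ t₂³ gives -0.6Δₜ = -0.6 × (4/9) × 13470 = -3592 cm⁻¹.
Subtracting, OSPE = -5388 − (-3592) = -1796 cm⁻¹.

-1796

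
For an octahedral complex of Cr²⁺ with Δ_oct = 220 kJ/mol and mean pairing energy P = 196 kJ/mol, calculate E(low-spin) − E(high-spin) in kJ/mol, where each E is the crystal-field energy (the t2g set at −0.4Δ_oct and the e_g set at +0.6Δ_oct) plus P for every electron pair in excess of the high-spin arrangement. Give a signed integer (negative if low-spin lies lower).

Cr²⁺: group 6, so d-count = 6 − 2 = 4.
High-spin: t2g^3 e_g^1, CFSE = -0.6Δ_oct = -132 kJ/mol.
Low-spin: t2g^4 e_g^0, orbital CFSE = -1.6Δ_oct = -352 kJ/mol; plus 1 excess pair × P = +196 kJ/mol; total -156 kJ/mol.
The difference is -156 − (-132) = -24 kJ/mol, so low-spin lies lower.

-24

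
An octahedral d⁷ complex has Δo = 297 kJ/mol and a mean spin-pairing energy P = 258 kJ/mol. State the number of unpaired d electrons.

Here Δo > P (297 > 258), so the low-spin state is favoured.
Filling d⁷ accordingly: t₂g⁶ eg¹.
Unpaired electrons: 1.

1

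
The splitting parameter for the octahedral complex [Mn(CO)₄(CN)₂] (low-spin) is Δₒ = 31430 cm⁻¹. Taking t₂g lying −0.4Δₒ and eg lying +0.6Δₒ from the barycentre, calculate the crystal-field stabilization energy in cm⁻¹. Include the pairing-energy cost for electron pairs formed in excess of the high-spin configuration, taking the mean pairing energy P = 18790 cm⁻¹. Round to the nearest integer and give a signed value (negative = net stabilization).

Ligand charges: 4×(+0) from CO and 2×(-1) from CN⁻ sum to -2; with overall charge +0, Mn is +2.
Mn²⁺: group 7, so d-count = 7 − 2 = 5.
Configuration: t₂g⁵ eg⁰.
Orbital CFSE = 5(-0.4) + 0(0.6) = -2.0Δₒ = -2.0 × 31430 = -62860 cm⁻¹.
Relative to high-spin t₂g³ eg² (0 paired), the low-spin configuration has 2 additional pairs, contributing +2 × 18790 = +37580 cm⁻¹.
Net CFSE = -62860 + 37580 = -25280 cm⁻¹.

-25280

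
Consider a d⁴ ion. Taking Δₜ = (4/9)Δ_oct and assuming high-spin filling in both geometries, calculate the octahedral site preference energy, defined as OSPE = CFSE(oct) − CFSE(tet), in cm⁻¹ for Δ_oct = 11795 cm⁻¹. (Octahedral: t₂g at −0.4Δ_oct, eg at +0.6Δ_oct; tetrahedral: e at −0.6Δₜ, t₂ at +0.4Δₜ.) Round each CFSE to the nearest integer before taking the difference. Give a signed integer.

Octahedral (high-spin): t₂g³ eg¹, CFSE = 3(−0.4) + 1(+0.6) = -0.6Δ_oct = -0.6 × 11795 = -7077 cm⁻¹.
In a tetrahedral site the filling is e² t₂²: CFSE(tet) = -0.4Δₜ = -0.4 × (4/9)(11795) = -2097 cm⁻¹.
Subtracting, OSPE = -7077 − (-2097) = -4980 cm⁻¹.

-4980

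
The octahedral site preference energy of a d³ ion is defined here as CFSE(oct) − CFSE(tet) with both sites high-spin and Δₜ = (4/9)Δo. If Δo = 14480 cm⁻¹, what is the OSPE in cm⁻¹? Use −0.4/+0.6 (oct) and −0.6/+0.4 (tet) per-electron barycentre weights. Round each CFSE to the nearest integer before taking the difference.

In an octahedral site d³ (HS) is t₂g³ eg⁰, giving CFSE(oct) = -1.2Δo = -17376 cm⁻¹.
Tetrahedral: e² t₂¹, CFSE = 2(−0.6) + 1(+0.4) = -0.8Δₜ = -0.8 × (4/9) × 14480 = -5148 cm⁻¹.
OSPE = CFSE(oct) − CFSE(tet) = -17376 − (-5148) = -12228 cm⁻¹.

-12228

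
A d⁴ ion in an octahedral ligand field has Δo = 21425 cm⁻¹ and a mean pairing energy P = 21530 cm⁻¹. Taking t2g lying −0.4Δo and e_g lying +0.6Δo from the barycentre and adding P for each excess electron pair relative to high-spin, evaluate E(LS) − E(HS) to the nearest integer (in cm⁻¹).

High-spin d⁴ fills as t2g^3 e_g^1 with CFSE 3(−0.4) + 1(+0.6) = -0.6Δo = -12855 cm⁻¹.
Low-spin t2g^4 e_g^0 gives -1.6Δo = -34280 cm⁻¹, but forming 1 extra pair costs 1P = 21530 cm⁻¹, so E(LS) = -34280 + 21530 = -12750 cm⁻¹.
The difference is -12750 − (-12855) = 105 cm⁻¹, so high-spin lies lower.

105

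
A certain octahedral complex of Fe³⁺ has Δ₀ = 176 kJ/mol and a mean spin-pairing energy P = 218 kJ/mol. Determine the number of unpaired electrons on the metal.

Group 8 minus oxidation state +3 gives a d⁵ configuration for Fe³⁺.
With Δ₀ < P the complex is high-spin.
Filling d⁵ accordingly: t₂g³ eg².
Unpaired electrons: 5.

5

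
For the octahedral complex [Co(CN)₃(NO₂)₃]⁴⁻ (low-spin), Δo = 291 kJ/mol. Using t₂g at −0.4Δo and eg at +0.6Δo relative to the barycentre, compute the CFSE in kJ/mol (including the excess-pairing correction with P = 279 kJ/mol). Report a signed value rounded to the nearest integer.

-245

Ligand charges: 3×(-1) from CN⁻ and 3×(-1) from NO₂⁻ sum to -6; with overall charge -4, Co is +2.
Co sits in group 9; removing 2 electrons leaves Co²⁺ with 9 − 2 = 7 d electrons.
Electron filling gives t₂g⁶ eg¹.
CFSE(orbital) = 6×(-0.4Δo) + 1×(0.6Δo) = -1.8Δo; with Δo = 291 kJ/mol that is -524 kJ/mol.
Pairing penalty: 3 pairs vs 2 in the high-spin reference → 1 extra × P = 279 kJ/mol.
Combining: -524 + 279 = -245 kJ/mol.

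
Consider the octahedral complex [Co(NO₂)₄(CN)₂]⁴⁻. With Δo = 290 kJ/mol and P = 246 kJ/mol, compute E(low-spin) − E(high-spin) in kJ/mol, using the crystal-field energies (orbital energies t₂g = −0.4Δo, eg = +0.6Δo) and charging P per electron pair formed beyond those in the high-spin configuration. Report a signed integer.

Ligand charges: 4×(-1) from NO₂⁻ and 2×(-1) from CN⁻ sum to -6; with overall charge -4, Co is +2.
Co sits in group 9; removing 2 electrons leaves Co²⁺ with 9 − 2 = 7 d electrons.
High-spin: t₂g⁵ eg², CFSE = -0.8Δo = -232 kJ/mol.
For low-spin the configuration is t₂g⁶ eg¹: orbital energy -1.8 × 290 = -522 kJ/mol, and 1 additional pair relative to high-spin adds 246 kJ/mol, giving -276 kJ/mol.
E(LS) − E(HS) = -276 − (-232) = -44 kJ/mol.

-44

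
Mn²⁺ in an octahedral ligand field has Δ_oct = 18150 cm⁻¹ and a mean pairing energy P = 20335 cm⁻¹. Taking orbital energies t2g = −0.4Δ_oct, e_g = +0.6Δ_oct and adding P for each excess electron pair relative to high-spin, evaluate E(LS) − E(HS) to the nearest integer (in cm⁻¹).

4370

Group 7 minus oxidation state +2 gives a d⁵ configuration for Mn²⁺.
In the high-spin limit (t2g^3 e_g^2) the orbital term is 0.0Δ_oct = 0 cm⁻¹, with no excess pairing.
Low-spin: t2g^5 e_g^0, orbital CFSE = -2.0Δ_oct = -36300 cm⁻¹; plus 2 excess pairs × P = +40670 cm⁻¹; total 4370 cm⁻¹.
Thus E(LS) − E(HS) = 4370 cm⁻¹.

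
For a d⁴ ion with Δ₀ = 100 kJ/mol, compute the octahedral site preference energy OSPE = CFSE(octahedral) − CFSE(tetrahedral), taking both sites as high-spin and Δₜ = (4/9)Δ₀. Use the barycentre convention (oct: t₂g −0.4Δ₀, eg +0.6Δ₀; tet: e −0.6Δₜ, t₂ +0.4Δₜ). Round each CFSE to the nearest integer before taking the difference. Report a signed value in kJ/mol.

-42

Octahedral high-spin t₂g³ eg¹: CFSE = -0.6 × 100 = -60 kJ/mol.
Tetrahedral: e² t₂², CFSE = 2(−0.6) + 2(+0.4) = -0.4Δₜ = -0.4 × (4/9) × 100 = -18 kJ/mol.
OSPE = -60 − (-18) = -42 kJ/mol.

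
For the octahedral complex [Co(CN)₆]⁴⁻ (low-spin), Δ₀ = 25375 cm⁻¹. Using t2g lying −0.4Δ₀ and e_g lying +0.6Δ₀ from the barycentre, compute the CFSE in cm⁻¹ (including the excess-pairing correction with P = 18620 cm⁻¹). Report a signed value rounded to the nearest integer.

Each CN⁻ contributes -1; 6 × (-1) = -6. With overall charge -4, Co is in the +2 oxidation state.
Co²⁺: group 9, so d-count = 9 − 2 = 7.
Configuration: t2g^6 e_g^1.
Orbital CFSE = 6(-0.4) + 1(0.6) = -1.8Δ₀ = -1.8 × 25375 = -45675 cm⁻¹.
Pairing penalty: 3 pairs vs 2 in the high-spin reference → 1 extra × P = 18620 cm⁻¹.
Overall CFSE = -45675 + 18620 = -27055 cm⁻¹.

-27055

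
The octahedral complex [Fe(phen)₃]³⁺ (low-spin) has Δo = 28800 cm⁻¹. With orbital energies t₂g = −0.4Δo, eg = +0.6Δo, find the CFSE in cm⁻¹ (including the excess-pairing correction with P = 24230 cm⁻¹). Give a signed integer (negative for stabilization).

phen is neutral, so the +3 overall charge sits on Fe: oxidation state +3.
Fe sits in group 8; removing 3 electrons leaves Fe³⁺ with 8 − 3 = 5 d electrons.
Electron filling gives t₂g⁵ eg⁰.
Orbital CFSE = 5(-0.4) + 0(0.6) = -2.0Δo = -2.0 × 28800 = -57600 cm⁻¹.
Pairing penalty: 2 pairs vs 0 in the high-spin reference → 2 extra × P = 48460 cm⁻¹.
Net CFSE = -57600 + 48460 = -9140 cm⁻¹.

-9140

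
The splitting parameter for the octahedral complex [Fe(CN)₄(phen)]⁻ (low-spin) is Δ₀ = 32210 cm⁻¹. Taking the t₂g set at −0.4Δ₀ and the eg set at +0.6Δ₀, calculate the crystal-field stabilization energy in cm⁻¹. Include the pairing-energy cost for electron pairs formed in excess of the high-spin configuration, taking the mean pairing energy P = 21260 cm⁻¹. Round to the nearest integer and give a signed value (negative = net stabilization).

-21900

Ligand charges: 4×(-1) from CN⁻ and 1×(+0) from phen sum to -4; with overall charge -1, Fe is +3.
Fe sits in group 8; removing 3 electrons leaves Fe³⁺ with 8 − 3 = 5 d electrons.
Electron filling gives t₂g⁵ eg⁰.
Orbital CFSE = 5(-0.4) + 0(0.6) = -2.0Δ₀ = -2.0 × 32210 = -64420 cm⁻¹.
High-spin d⁵ would be t₂g³ eg² with 0 pairs; low-spin has 2, so 2 excess pairs cost +2P = +42520 cm⁻¹.
Net CFSE = -64420 + 42520 = -21900 cm⁻¹.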